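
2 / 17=0.12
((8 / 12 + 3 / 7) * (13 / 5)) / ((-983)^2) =0.00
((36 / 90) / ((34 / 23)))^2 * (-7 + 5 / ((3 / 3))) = -1058 / 7225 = -0.15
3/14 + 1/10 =11/35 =0.31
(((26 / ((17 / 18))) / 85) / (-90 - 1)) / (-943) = 0.00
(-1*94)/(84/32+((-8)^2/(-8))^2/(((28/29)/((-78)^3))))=5264/1761536877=0.00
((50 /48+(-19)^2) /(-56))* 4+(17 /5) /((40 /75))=-19.49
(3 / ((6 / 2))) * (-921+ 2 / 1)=-919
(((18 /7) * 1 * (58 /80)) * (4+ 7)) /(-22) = -261 /280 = -0.93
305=305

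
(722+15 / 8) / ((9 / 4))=321.72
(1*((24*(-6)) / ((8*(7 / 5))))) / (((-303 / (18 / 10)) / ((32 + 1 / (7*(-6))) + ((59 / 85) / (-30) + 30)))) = 9952758 / 2103325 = 4.73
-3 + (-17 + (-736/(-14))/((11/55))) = 1700/7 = 242.86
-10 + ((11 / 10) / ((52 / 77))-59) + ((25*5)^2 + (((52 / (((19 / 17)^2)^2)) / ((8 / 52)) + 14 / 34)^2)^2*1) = 27793972458744790461769410245434807287 / 12527275957342269523860096520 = 2218676474.71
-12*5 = -60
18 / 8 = 9 / 4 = 2.25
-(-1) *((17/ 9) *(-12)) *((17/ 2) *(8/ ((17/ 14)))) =-1269.33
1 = 1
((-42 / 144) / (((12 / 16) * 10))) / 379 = -7 / 68220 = -0.00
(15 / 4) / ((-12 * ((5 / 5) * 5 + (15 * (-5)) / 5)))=1 / 32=0.03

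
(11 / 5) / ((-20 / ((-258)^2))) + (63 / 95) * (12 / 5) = -3477213 / 475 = -7320.45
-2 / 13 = -0.15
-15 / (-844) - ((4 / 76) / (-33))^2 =5896091 / 331800876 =0.02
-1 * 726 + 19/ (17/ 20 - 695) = -10079438/ 13883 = -726.03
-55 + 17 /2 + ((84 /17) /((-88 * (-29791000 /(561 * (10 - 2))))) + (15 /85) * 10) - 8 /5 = -2933295802 /63305875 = -46.34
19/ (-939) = -19/ 939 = -0.02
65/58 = 1.12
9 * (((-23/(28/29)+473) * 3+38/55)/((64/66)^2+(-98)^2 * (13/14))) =1849955679/1359781640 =1.36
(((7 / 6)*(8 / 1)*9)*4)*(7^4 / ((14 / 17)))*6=5877648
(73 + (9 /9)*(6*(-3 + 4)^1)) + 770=849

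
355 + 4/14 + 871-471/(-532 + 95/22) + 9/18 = 199529643/162526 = 1227.68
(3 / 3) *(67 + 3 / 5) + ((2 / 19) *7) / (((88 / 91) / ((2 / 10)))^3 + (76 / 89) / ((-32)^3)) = 398887159357925082 / 5900128698044345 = 67.61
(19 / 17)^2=361 / 289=1.25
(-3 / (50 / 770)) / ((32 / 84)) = -4851 / 40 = -121.28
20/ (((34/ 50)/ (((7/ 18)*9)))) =1750/ 17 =102.94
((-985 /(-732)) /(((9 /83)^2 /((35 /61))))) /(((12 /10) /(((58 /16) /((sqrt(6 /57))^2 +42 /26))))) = 340240028765 /2951318592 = 115.28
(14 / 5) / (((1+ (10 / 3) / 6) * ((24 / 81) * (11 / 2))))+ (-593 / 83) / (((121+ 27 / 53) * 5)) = 32126371 / 29398600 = 1.09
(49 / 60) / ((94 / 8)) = 49 / 705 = 0.07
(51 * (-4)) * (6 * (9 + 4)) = -15912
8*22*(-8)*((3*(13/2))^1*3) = -82368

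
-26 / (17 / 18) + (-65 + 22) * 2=-1930 / 17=-113.53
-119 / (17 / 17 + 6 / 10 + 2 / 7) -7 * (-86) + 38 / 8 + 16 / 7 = 504439 / 924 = 545.93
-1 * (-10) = 10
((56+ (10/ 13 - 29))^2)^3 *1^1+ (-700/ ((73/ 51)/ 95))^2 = 67314026420453821969/ 25722065161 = 2616975969.82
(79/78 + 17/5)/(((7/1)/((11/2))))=18931/5460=3.47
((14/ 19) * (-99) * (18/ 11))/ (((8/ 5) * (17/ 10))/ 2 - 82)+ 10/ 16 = 40/ 19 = 2.11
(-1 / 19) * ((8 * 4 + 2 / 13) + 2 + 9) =-561 / 247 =-2.27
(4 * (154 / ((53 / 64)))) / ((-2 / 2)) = -39424 / 53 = -743.85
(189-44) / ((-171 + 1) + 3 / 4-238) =-580 / 1629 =-0.36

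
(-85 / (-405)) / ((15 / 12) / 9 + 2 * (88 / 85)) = 5780 / 60849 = 0.09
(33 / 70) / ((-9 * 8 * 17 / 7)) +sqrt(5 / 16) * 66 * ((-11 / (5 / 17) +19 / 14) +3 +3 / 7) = -75339 * sqrt(5) / 140 - 11 / 4080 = -1203.31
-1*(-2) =2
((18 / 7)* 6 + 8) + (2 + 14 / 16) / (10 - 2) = 10657 / 448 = 23.79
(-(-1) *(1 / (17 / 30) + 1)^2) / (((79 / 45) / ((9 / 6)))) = 298215 / 45662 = 6.53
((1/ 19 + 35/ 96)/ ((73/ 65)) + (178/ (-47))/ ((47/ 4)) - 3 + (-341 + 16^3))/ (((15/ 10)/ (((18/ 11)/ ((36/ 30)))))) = 3410.95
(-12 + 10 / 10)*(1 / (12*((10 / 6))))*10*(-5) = 55 / 2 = 27.50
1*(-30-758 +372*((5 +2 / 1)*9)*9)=210136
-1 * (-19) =19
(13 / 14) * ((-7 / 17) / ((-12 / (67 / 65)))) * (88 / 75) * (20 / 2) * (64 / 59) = 94336 / 225675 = 0.42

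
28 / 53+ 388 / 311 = 29272 / 16483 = 1.78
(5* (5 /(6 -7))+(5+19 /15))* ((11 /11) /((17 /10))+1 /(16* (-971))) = -14550461 /1320560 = -11.02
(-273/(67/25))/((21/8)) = -2600/67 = -38.81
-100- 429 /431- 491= -255150 /431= -592.00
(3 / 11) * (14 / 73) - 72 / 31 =-56514 / 24893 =-2.27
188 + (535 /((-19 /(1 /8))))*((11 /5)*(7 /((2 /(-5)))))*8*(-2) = -37623 /19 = -1980.16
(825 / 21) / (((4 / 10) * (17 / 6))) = 4125 / 119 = 34.66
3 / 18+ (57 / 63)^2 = 869 / 882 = 0.99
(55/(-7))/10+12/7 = 13/14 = 0.93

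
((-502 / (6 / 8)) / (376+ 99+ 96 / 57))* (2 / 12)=-19076 / 81513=-0.23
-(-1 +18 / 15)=-1 / 5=-0.20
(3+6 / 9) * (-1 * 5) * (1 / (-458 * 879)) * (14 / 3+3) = 1265 / 3623238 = 0.00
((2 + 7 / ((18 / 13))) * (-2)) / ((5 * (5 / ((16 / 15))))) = -2032 / 3375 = -0.60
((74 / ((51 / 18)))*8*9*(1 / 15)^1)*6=63936 / 85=752.19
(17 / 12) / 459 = 1 / 324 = 0.00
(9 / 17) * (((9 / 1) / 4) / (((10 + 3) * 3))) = 27 / 884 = 0.03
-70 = -70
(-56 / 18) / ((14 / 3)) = -2 / 3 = -0.67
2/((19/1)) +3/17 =91/323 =0.28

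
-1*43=-43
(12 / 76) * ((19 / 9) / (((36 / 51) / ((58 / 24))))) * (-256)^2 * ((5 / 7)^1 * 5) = 50483200 / 189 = 267106.88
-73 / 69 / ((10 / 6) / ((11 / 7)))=-803 / 805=-1.00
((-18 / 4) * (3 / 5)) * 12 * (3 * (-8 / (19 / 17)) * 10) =132192 / 19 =6957.47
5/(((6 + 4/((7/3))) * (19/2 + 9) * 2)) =35/1998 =0.02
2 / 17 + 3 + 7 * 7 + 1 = 53.12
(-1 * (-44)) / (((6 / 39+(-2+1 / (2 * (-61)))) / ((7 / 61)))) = -8008 / 2941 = -2.72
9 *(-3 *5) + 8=-127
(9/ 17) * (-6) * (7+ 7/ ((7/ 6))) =-702/ 17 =-41.29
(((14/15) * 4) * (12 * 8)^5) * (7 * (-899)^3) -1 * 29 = -774105321005893288081/5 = -154821064201178657616.20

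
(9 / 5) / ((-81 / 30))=-2 / 3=-0.67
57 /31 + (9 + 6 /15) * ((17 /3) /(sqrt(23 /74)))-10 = -253 /31 + 799 * sqrt(1702) /345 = 87.38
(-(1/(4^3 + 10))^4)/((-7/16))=1/13119127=0.00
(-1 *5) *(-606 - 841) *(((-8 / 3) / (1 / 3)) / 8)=-7235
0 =0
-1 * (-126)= 126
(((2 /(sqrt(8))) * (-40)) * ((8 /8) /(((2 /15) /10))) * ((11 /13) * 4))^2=8712000000 /169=51550295.86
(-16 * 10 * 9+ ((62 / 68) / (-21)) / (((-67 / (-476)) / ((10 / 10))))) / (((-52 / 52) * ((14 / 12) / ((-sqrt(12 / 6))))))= -579004 * sqrt(2) / 469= -1745.92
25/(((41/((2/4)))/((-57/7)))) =-2.48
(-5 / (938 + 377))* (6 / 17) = -6 / 4471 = -0.00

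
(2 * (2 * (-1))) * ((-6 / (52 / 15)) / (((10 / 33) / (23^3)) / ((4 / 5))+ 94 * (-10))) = -14454396 / 1962585703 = -0.01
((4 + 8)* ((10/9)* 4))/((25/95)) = 608/3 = 202.67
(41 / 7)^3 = 68921 / 343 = 200.94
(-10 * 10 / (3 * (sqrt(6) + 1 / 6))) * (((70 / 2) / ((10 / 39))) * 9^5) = -102697586.82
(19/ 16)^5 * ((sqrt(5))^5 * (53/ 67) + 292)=3280831175 * sqrt(5)/ 70254592 + 180755227/ 262144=793.95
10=10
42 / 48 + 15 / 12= 2.12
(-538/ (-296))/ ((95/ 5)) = 269/ 2812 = 0.10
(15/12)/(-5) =-1/4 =-0.25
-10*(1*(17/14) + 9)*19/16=-13585/112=-121.29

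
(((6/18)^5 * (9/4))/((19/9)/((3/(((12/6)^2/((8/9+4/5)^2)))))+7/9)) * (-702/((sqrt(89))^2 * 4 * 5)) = -0.00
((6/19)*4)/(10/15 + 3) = 72/209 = 0.34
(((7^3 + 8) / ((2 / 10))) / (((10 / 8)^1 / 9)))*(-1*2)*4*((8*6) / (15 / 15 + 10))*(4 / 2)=-9704448 / 11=-882222.55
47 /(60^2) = 47 /3600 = 0.01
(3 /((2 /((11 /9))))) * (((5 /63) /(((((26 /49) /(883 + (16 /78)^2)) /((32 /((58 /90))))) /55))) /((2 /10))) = 3306528.03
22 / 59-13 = -745 / 59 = -12.63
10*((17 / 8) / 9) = 85 / 36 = 2.36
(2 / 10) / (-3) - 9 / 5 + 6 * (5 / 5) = 62 / 15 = 4.13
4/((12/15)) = 5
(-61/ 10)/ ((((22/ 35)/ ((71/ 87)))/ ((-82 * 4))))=2485994/ 957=2597.69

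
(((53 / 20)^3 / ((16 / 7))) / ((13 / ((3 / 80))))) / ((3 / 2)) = 1042139 / 66560000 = 0.02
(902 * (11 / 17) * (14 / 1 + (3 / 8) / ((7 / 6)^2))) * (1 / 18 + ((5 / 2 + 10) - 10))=159630097 / 7497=21292.53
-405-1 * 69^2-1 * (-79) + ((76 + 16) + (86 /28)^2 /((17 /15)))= -16615605 /3332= -4986.68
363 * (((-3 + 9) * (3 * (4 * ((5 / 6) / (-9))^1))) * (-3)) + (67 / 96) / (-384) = 267632573 / 36864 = 7260.00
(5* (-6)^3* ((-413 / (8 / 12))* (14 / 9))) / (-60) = -17346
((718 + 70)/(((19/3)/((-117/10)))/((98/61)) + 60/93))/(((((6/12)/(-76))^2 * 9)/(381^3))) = 362978274798648.01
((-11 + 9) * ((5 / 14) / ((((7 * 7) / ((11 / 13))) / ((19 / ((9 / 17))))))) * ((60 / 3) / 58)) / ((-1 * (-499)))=-177650 / 580735701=-0.00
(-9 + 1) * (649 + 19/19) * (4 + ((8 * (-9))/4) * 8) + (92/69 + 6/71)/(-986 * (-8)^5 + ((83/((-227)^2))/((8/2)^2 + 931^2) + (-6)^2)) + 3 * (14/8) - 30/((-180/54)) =895088344412632164875394019/1229492890300675035660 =728014.25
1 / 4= 0.25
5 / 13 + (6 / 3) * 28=733 / 13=56.38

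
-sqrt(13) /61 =-0.06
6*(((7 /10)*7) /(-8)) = -147 /40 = -3.68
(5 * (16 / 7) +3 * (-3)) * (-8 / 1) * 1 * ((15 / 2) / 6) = -170 / 7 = -24.29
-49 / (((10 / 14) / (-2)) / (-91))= -62426 / 5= -12485.20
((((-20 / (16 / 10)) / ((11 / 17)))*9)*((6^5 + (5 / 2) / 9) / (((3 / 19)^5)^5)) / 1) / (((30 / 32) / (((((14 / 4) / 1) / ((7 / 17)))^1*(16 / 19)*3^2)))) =-31706515702324091961133226670820806789920 / 3106724901291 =-10205768682366579864280220000.00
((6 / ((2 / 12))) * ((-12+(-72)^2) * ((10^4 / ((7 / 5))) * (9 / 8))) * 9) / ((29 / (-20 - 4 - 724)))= -70506255600000 / 203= -347321456157.64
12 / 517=0.02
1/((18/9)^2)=1/4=0.25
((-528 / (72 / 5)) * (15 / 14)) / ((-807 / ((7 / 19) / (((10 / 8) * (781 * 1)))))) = 20 / 1088643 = 0.00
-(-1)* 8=8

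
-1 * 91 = -91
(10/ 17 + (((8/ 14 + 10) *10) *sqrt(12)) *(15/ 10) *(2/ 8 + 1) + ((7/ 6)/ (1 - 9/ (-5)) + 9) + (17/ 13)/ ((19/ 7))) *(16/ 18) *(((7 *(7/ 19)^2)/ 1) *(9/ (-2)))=-543900 *sqrt(3)/ 361 - 181242229/ 4547517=-2649.45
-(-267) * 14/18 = 623/3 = 207.67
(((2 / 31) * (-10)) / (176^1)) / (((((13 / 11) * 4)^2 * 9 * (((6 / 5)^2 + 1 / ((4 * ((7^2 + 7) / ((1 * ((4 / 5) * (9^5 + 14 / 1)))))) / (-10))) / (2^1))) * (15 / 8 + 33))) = 9625 / 19411274233143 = 0.00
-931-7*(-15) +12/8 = -1649/2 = -824.50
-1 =-1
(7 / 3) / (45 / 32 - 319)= -224 / 30489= -0.01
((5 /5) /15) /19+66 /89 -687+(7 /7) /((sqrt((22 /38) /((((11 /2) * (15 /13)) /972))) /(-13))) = -17406856 /25365 -sqrt(2470) /36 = -687.64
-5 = -5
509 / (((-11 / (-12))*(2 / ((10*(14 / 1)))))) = 427560 / 11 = 38869.09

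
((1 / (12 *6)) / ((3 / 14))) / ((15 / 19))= 133 / 1620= 0.08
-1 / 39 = -0.03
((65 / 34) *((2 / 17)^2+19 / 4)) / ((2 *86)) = 357955 / 6760288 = 0.05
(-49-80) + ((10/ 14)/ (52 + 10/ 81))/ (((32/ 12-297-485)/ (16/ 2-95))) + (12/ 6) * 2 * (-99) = -36275951595/ 69097252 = -525.00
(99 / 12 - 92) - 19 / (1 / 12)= -1247 / 4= -311.75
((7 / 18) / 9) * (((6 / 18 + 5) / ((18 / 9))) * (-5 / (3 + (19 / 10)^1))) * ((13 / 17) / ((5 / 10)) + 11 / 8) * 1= -9875 / 28917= -0.34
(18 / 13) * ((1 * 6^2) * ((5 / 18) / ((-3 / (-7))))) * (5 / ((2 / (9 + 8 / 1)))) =17850 / 13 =1373.08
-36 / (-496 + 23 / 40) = 1440 / 19817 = 0.07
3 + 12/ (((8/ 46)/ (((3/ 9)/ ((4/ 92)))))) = 532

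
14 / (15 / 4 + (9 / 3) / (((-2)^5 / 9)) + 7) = 448 / 317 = 1.41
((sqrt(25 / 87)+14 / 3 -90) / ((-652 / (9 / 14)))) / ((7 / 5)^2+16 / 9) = 21600 / 959581 -3375 * sqrt(87) / 222622792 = 0.02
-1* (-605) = 605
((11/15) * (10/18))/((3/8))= 88/81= 1.09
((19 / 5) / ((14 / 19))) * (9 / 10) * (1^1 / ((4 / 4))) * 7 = 3249 / 100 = 32.49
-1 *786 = -786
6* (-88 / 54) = -88 / 9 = -9.78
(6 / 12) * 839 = 839 / 2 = 419.50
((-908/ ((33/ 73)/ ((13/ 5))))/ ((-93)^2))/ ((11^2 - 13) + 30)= -430846/ 98468865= -0.00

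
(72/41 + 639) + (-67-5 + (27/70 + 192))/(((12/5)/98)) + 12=913235/164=5568.51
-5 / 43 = -0.12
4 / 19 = 0.21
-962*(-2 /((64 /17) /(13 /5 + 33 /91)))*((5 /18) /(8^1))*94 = 9962731 /2016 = 4941.83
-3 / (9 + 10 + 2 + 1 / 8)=-0.14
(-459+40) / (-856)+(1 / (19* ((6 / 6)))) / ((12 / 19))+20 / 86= 88933 / 110424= 0.81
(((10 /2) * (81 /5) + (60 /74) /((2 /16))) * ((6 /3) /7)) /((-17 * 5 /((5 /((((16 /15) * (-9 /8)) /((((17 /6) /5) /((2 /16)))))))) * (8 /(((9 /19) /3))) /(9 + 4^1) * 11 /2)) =0.26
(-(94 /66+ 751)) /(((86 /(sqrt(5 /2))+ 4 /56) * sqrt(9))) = 1738100 /287023473 - 418534480 * sqrt(10) /287023473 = -4.61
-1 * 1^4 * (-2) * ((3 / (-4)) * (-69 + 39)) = 45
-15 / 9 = -5 / 3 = -1.67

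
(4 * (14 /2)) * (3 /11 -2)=-532 /11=-48.36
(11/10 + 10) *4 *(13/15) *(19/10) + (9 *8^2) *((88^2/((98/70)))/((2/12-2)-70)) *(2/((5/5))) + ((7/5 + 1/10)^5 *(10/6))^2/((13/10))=-88511.87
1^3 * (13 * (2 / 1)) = 26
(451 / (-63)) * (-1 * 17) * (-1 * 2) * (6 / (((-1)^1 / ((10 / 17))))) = 18040 / 21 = 859.05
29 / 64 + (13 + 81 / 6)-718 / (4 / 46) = -526723 / 64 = -8230.05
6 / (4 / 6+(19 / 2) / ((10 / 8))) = 45 / 62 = 0.73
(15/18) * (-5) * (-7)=175/6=29.17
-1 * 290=-290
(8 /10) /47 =4 /235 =0.02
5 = 5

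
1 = 1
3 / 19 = 0.16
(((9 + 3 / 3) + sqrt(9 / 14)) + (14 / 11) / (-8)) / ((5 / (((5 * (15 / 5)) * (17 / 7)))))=153 * sqrt(14) / 98 + 22083 / 308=77.54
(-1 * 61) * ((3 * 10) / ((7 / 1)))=-1830 / 7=-261.43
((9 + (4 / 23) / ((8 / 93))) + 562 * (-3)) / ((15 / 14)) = -179781 / 115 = -1563.31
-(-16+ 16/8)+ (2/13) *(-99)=-16/13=-1.23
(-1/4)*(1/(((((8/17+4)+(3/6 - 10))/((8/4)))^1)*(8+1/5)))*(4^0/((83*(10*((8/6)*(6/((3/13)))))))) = 17/40345968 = 0.00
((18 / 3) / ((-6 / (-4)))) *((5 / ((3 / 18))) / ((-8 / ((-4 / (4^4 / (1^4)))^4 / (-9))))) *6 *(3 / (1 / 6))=45 / 4194304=0.00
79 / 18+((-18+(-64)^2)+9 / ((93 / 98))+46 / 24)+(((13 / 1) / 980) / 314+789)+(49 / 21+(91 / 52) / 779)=326718006030313 / 66880172520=4885.13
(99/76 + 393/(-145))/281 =-15513/3096620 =-0.01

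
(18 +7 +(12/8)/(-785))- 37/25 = 184617/7850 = 23.52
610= 610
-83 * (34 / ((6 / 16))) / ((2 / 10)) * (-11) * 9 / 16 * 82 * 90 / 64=429543675 / 16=26846479.69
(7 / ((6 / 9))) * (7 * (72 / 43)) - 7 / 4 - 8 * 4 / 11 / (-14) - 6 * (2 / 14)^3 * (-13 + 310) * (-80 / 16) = 147.50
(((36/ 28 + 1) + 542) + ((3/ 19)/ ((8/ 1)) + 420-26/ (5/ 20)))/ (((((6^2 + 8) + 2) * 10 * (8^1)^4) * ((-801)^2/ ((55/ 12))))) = 113135/ 34685317545984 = 0.00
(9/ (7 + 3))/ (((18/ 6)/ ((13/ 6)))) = 13/ 20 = 0.65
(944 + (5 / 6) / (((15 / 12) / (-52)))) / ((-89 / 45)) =-40920 / 89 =-459.78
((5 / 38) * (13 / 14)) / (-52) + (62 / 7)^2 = 1168541 / 14896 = 78.45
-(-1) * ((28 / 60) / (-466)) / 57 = -7 / 398430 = -0.00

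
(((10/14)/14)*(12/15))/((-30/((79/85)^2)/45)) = -0.05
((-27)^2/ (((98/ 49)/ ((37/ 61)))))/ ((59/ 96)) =1294704/ 3599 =359.74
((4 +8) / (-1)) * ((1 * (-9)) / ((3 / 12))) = 432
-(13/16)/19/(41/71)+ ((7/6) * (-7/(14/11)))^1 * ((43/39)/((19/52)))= -2180323/112176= -19.44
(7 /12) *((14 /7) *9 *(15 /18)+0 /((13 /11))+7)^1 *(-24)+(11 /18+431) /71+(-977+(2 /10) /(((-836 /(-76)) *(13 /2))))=-1278.92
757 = 757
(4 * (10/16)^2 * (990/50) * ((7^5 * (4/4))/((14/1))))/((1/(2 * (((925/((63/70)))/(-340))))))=-122150875/544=-224542.05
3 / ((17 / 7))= 21 / 17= 1.24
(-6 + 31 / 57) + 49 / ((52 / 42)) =50567 / 1482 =34.12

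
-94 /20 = -47 /10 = -4.70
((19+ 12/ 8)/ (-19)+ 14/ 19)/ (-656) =13/ 24928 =0.00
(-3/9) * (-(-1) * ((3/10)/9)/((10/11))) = -11/900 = -0.01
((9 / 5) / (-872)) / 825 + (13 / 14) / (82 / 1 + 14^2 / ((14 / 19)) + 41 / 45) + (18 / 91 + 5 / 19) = 15090466014413 / 32549287771000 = 0.46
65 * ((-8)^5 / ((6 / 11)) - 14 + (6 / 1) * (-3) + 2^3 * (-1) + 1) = -3907388.33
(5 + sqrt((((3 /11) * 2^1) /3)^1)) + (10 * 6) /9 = sqrt(22) /11 + 35 /3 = 12.09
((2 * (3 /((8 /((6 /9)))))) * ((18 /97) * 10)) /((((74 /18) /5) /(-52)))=-210600 /3589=-58.68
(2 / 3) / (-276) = -0.00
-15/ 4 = -3.75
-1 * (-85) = 85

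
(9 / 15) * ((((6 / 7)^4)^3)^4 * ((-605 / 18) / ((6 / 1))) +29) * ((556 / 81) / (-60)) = -147933794667135767973125784984762356952643391 / 74324320640020604018491177339868161882322025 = -1.99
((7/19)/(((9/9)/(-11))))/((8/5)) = -385/152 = -2.53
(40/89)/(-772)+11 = 188937/17177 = 11.00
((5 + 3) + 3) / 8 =11 / 8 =1.38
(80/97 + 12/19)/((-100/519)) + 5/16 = -5341609/737200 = -7.25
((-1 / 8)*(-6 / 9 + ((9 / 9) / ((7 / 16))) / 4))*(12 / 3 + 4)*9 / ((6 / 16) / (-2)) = -32 / 7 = -4.57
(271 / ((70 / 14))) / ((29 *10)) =271 / 1450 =0.19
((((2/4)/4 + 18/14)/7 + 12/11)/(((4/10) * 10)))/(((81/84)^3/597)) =15526378/72171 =215.13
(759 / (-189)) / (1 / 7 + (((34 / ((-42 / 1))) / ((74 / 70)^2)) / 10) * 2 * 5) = 346357 / 50154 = 6.91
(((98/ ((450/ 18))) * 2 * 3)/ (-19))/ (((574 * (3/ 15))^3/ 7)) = -15/ 2618998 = -0.00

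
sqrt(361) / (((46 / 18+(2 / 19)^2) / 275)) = 16976025 / 8339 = 2035.74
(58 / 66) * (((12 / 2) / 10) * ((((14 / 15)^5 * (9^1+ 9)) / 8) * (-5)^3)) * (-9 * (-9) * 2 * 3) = -70186032 / 1375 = -51044.39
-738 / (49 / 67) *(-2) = 98892 / 49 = 2018.20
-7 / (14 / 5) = -2.50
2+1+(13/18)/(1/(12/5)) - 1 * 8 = -49/15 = -3.27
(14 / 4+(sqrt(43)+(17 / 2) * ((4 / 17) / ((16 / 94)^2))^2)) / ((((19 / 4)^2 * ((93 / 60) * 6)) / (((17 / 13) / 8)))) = 340 * sqrt(43) / 436449+8183575 / 18621824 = 0.44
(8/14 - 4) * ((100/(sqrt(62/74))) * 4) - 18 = -9600 * sqrt(1147)/217 - 18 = -1516.28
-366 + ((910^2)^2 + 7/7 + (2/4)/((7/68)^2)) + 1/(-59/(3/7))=1982502121591172/2891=685749609682.18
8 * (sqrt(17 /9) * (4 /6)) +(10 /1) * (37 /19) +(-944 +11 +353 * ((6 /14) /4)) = -465875 /532 +16 * sqrt(17) /9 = -868.37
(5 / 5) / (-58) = -1 / 58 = -0.02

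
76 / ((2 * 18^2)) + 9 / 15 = 581 / 810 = 0.72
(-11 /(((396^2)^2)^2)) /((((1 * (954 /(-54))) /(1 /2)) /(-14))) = -7 /971232970782876696576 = -0.00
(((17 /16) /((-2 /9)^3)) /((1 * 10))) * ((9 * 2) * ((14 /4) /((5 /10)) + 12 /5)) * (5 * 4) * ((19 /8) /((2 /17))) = -1693243197 /2560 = -661423.12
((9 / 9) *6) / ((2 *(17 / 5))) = 15 / 17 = 0.88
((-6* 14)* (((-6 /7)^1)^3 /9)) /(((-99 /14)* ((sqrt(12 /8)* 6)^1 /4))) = -128* sqrt(6) /693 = -0.45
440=440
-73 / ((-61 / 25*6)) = 1825 / 366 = 4.99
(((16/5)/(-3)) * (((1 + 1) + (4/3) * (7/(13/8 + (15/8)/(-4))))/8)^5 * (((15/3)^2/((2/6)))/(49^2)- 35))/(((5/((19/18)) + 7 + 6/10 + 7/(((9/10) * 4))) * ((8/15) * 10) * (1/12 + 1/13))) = 28298826810521421947/2927498764411221840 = 9.67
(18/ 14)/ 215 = 9/ 1505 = 0.01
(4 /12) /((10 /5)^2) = 1 /12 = 0.08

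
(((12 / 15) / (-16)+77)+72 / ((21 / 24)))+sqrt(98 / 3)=7 * sqrt(6) / 3+22293 / 140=164.95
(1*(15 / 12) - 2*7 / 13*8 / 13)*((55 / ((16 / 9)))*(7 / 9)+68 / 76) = 3012039 / 205504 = 14.66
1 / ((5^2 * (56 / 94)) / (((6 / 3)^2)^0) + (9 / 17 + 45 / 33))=8789 / 147538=0.06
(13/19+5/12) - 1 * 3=-433/228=-1.90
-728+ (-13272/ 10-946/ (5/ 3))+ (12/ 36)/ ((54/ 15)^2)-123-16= -13422223/ 4860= -2761.77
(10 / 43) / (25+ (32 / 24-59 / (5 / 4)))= -150 / 13459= -0.01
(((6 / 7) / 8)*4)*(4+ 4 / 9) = 40 / 21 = 1.90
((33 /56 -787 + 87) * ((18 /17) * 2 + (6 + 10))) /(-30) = 430837 /1020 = 422.39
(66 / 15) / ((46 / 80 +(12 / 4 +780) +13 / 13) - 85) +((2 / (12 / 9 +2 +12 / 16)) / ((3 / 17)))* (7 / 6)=3.24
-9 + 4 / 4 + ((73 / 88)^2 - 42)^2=101868410273 / 59969536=1698.67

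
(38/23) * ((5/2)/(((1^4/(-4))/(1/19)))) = -0.87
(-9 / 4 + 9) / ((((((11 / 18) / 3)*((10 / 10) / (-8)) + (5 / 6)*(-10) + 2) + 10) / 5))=14580 / 1573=9.27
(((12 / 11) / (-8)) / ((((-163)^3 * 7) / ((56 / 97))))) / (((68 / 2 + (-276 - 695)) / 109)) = -1308 / 4329789904913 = -0.00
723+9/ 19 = 13746/ 19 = 723.47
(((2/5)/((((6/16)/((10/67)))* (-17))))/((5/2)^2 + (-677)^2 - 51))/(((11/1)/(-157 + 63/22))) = 217024/757923324609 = 0.00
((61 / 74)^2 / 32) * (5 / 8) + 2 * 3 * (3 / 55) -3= -205049557 / 77102080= -2.66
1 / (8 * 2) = 1 / 16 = 0.06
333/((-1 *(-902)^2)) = -333/813604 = -0.00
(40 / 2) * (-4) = -80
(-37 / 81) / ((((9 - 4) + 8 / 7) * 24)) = -259 / 83592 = -0.00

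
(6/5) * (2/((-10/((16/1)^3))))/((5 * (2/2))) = -24576/125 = -196.61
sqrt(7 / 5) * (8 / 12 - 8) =-22 * sqrt(35) / 15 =-8.68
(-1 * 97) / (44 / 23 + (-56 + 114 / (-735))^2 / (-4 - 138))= 4.78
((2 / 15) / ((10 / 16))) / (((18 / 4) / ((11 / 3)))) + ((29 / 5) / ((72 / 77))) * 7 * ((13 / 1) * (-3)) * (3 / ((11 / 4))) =-7480861 / 4050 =-1847.13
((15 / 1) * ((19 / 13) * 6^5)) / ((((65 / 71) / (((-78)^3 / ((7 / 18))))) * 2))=-795296496384 / 7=-113613785197.71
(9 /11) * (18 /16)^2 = 729 /704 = 1.04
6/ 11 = 0.55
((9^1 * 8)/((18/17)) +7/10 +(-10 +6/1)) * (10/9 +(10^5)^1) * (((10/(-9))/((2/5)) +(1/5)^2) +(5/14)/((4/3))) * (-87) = 52553682993323/37800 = 1390309073.90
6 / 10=3 / 5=0.60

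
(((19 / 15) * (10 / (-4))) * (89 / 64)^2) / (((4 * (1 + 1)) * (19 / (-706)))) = 28.44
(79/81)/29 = 79/2349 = 0.03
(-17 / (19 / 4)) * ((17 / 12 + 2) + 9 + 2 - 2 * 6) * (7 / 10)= -3451 / 570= -6.05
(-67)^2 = 4489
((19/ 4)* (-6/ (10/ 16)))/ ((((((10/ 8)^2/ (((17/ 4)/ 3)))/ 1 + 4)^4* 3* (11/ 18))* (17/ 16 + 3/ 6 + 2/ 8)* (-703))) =24631345152/ 855618784488215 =0.00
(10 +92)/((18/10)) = 170/3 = 56.67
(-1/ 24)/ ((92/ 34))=-17/ 1104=-0.02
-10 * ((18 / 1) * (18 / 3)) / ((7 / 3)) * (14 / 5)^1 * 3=-3888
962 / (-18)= -481 / 9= -53.44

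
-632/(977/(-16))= 10112/977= 10.35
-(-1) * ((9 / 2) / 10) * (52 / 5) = 117 / 25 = 4.68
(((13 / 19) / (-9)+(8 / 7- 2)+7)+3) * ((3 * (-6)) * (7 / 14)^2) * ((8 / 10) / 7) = -21706 / 4655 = -4.66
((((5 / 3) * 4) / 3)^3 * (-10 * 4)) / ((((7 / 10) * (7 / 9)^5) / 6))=-1555200000 / 117649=-13218.98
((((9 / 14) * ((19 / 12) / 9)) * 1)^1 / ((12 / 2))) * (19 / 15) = 361 / 15120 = 0.02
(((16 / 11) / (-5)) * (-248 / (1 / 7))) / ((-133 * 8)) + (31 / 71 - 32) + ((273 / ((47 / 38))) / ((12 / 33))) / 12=517339769 / 27897320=18.54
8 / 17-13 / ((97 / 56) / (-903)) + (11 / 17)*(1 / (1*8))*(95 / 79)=7063525493 / 1042168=6777.72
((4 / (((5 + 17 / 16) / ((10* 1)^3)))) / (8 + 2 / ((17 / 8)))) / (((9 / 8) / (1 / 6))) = 10.93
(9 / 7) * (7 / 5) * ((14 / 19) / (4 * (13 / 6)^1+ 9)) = 378 / 5035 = 0.08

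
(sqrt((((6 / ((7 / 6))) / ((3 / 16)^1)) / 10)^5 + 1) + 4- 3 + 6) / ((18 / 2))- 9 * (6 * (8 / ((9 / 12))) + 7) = -5744 / 9 + sqrt(287218709785) / 385875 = -636.83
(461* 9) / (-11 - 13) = -172.88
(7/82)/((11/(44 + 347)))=2737/902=3.03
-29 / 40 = -0.72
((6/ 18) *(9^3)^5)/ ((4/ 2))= 68630377364883/ 2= 34315188682441.50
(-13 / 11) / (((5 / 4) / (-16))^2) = -53248 / 275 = -193.63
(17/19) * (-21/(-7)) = 51/19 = 2.68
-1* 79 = -79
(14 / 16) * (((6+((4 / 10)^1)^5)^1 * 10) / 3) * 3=65737 / 1250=52.59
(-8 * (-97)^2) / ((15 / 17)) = -1279624 / 15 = -85308.27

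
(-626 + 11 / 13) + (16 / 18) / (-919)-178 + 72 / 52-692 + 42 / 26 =-160440962 / 107523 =-1492.15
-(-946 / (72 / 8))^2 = -894916 / 81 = -11048.35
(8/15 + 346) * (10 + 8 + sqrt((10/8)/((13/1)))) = 2599 * sqrt(65)/195 + 31188/5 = 6345.06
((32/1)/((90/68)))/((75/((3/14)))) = 544/7875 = 0.07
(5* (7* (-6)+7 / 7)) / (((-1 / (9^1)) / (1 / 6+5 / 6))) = 1845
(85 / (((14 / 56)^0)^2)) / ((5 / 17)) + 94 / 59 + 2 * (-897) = -88701 / 59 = -1503.41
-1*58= -58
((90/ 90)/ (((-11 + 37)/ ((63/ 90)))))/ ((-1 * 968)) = -7/ 251680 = -0.00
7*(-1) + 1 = -6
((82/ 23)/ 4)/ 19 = 41/ 874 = 0.05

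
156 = 156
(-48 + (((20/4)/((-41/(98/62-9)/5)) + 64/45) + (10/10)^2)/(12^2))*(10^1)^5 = -493668188750/102951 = -4795176.24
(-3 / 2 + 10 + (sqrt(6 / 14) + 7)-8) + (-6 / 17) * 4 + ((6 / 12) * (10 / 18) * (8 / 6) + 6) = sqrt(21) / 7 + 11437 / 918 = 13.11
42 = 42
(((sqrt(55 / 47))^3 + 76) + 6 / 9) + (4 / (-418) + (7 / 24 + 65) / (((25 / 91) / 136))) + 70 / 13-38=55*sqrt(2585) / 2209 + 6595387433 / 203775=32367.29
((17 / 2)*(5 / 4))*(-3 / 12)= -85 / 32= -2.66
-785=-785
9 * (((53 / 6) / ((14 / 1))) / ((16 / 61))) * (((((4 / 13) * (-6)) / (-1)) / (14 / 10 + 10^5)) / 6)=16165 / 242670064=0.00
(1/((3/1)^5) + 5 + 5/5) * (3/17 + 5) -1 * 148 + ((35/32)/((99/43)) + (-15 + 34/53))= -10080740473/77067936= -130.80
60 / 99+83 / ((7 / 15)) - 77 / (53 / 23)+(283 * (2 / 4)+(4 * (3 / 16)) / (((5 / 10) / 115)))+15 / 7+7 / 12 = 3230573 / 6996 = 461.77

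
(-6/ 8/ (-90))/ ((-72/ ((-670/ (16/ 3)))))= 67/ 4608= 0.01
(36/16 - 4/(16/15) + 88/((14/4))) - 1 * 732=-708.36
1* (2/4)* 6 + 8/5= 23/5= 4.60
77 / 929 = 0.08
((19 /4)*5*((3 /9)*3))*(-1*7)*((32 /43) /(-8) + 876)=-6261640 /43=-145619.53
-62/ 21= -2.95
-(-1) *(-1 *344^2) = -118336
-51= -51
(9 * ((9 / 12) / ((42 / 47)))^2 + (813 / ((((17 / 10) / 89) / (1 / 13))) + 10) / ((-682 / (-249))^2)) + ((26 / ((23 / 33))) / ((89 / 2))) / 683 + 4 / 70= 22747669634841756271 / 51214501661202880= 444.16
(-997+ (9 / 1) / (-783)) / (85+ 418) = -86740 / 43761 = -1.98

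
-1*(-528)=528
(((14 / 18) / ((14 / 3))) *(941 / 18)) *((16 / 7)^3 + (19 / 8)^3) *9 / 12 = 465250161 / 2809856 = 165.58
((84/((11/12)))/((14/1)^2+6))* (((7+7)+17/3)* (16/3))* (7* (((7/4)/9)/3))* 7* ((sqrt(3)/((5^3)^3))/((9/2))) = 9066176* sqrt(3)/527291015625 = 0.00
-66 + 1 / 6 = -395 / 6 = -65.83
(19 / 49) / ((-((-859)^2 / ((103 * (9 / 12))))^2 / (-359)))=651275901 / 426863202206224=0.00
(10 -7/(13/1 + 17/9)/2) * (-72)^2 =3391632/67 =50621.37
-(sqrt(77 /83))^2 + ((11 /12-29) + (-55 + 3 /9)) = -27781 /332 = -83.68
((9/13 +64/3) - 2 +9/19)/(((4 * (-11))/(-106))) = 402535/8151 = 49.38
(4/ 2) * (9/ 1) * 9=162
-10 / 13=-0.77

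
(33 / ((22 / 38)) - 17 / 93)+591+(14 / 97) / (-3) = 5843525 / 9021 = 647.77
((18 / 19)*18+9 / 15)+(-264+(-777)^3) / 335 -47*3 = -8913641349 / 6365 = -1400414.98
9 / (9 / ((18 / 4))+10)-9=-33 / 4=-8.25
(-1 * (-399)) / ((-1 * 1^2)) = -399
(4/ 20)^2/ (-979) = -0.00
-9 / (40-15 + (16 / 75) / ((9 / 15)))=-405 / 1141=-0.35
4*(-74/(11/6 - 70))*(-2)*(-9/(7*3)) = 10656/2863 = 3.72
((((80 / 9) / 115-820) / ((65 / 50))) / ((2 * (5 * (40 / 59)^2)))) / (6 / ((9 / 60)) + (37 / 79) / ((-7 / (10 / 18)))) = -81679377983 / 23787842000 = -3.43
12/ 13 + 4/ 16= 61/ 52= 1.17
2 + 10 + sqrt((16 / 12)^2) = 40 / 3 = 13.33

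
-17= -17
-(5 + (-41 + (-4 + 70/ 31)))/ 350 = 117/ 1085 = 0.11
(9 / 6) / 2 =3 / 4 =0.75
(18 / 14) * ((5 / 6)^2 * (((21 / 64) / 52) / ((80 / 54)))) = 405 / 106496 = 0.00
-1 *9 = -9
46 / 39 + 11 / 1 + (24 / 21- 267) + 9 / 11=-759337 / 3003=-252.86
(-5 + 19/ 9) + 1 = -17/ 9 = -1.89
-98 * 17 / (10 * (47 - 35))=-833 / 60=-13.88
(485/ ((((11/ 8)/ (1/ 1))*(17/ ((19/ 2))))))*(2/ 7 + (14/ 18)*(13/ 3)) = 25470260/ 35343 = 720.66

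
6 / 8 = 3 / 4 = 0.75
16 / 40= 2 / 5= 0.40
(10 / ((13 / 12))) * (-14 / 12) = -140 / 13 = -10.77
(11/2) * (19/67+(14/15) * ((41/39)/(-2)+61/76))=8881609/2978820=2.98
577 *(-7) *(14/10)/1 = -5654.60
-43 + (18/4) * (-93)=-461.50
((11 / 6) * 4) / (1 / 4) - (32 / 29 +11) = 1499 / 87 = 17.23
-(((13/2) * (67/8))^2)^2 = -575536166881/65536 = -8781984.97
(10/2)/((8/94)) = 58.75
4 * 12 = 48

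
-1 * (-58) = 58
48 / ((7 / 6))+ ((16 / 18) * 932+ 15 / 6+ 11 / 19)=2089163 / 2394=872.67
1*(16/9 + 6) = 70/9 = 7.78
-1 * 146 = -146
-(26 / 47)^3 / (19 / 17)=-0.15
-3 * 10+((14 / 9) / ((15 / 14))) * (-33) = -3506 / 45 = -77.91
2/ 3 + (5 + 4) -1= 26/ 3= 8.67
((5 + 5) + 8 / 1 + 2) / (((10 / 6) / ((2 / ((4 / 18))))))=108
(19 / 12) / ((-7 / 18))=-57 / 14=-4.07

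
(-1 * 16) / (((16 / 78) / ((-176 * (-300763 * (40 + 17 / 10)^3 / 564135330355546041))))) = -0.00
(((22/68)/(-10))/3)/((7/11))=-121/7140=-0.02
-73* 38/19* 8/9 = -1168/9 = -129.78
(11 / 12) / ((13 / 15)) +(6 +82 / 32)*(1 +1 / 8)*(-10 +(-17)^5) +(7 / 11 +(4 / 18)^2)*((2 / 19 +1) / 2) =-128429295180805 / 9389952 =-13677311.15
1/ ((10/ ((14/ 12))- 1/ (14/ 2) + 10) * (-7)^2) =1/ 903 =0.00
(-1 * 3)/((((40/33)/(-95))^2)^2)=-463651231923/4096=-113196101.54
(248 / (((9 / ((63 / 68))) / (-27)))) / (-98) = 837 / 119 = 7.03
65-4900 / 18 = -1865 / 9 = -207.22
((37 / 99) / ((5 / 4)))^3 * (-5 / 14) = -1620896 / 169802325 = -0.01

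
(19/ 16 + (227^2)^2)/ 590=4500403.12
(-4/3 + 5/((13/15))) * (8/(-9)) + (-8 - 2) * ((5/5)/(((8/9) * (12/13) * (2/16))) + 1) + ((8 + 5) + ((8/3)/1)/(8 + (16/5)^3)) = -3383993/34398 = -98.38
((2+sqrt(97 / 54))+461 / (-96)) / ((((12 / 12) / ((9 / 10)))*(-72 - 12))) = 269 / 8960 - sqrt(582) / 1680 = 0.02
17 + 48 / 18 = 59 / 3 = 19.67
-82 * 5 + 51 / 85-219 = -3142 / 5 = -628.40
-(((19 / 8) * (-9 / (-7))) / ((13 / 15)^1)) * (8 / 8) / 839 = -2565 / 610792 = -0.00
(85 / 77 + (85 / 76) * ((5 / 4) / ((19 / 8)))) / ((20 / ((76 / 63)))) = 2091 / 20482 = 0.10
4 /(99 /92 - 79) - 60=-430508 /7169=-60.05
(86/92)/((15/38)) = 817/345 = 2.37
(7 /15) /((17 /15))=7 /17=0.41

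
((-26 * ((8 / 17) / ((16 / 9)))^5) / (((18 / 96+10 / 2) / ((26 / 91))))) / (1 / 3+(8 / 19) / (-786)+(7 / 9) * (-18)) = 11463890958 / 84187287190601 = 0.00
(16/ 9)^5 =1048576/ 59049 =17.76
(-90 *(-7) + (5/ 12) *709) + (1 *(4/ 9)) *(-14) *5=32195/ 36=894.31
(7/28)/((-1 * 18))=-1/72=-0.01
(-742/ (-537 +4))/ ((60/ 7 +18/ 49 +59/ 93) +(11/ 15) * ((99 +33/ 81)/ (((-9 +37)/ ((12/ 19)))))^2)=494362089270/ 4708899375193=0.10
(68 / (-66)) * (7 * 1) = -238 / 33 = -7.21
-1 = -1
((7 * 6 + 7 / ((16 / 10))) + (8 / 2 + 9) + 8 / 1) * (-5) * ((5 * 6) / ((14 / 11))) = -63525 / 8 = -7940.62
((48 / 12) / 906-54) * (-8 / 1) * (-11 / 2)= -1076240 / 453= -2375.81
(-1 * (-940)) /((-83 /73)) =-68620 /83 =-826.75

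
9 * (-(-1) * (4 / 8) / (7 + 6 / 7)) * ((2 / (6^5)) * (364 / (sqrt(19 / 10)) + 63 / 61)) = 0.04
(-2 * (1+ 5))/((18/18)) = -12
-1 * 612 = -612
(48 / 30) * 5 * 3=24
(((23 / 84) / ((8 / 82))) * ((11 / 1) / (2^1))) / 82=253 / 1344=0.19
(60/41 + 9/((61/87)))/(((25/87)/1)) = 3111381/62525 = 49.76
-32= -32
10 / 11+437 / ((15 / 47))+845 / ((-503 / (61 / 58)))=6587123821 / 4813710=1368.41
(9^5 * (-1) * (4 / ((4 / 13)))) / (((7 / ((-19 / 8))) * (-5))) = -14585103 / 280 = -52089.65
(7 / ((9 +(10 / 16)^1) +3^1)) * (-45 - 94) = -7784 / 101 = -77.07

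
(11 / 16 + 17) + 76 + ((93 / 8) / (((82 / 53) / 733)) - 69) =226822 / 41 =5532.24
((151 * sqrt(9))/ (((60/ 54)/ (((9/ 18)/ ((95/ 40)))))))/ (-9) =-906/ 95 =-9.54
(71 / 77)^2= 5041 / 5929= 0.85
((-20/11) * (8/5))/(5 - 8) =32/33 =0.97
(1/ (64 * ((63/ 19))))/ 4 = 0.00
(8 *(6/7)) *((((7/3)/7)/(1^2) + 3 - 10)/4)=-80/7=-11.43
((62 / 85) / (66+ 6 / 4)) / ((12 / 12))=124 / 11475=0.01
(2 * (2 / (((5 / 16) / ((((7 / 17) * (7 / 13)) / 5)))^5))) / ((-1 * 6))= -592393533390848 / 15444813430693359375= -0.00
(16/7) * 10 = 160/7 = 22.86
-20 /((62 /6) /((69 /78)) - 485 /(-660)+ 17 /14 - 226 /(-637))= -12892880 /9015399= -1.43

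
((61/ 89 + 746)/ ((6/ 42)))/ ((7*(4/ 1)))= 66455/ 356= 186.67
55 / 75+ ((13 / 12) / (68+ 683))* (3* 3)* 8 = 9431 / 11265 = 0.84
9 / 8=1.12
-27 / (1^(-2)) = -27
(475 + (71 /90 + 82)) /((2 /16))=200804 /45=4462.31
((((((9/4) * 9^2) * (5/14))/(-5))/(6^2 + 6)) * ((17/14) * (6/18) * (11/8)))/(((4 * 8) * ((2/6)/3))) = -136323/2809856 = -0.05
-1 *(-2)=2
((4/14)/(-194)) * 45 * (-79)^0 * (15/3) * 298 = -67050/679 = -98.75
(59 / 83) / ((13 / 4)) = 236 / 1079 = 0.22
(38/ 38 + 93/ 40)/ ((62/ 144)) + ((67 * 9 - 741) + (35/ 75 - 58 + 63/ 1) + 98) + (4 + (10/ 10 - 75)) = -45017/ 465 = -96.81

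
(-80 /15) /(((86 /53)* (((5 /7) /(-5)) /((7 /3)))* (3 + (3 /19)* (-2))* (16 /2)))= 49343 /19737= 2.50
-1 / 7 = -0.14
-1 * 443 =-443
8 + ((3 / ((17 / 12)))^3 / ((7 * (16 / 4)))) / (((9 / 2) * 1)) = 277720 / 34391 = 8.08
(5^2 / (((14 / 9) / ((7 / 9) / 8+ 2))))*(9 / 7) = 33975 / 784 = 43.34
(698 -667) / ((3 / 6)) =62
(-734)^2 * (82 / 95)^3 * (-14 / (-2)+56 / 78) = 2674020.61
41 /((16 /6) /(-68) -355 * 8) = -2091 /144842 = -0.01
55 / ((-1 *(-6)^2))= -1.53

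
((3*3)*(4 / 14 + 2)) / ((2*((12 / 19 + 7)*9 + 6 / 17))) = 7752 / 52031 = 0.15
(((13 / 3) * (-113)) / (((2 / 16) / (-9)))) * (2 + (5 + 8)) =528840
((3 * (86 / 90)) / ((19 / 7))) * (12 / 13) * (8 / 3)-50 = -175618 / 3705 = -47.40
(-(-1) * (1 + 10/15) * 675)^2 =1265625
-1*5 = -5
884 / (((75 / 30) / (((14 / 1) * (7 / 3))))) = 173264 / 15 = 11550.93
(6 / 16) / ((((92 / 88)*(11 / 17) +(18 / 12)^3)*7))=51 / 3857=0.01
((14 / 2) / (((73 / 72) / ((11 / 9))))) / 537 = 616 / 39201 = 0.02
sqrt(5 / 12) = sqrt(15) / 6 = 0.65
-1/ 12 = -0.08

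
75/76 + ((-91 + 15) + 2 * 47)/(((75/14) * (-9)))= 3497/5700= 0.61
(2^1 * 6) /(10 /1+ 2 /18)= 108 /91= 1.19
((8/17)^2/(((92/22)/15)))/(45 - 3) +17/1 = 17.02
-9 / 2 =-4.50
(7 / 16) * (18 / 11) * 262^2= 1081143 / 22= 49142.86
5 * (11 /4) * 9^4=360855 /4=90213.75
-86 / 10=-43 / 5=-8.60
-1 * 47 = -47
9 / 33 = 3 / 11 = 0.27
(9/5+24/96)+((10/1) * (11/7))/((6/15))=5787/140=41.34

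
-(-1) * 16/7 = 16/7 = 2.29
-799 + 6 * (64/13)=-10003/13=-769.46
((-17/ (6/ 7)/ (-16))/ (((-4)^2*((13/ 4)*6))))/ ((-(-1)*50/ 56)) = 833/ 187200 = 0.00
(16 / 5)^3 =4096 / 125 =32.77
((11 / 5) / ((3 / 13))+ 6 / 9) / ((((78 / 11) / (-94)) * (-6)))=22.54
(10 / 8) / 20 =1 / 16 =0.06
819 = 819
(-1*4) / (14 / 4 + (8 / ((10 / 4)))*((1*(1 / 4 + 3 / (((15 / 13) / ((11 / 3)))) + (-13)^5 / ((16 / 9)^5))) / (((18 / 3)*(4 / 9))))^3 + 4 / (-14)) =645636042579834306560000 / 248627965017313582952067045206998981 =0.00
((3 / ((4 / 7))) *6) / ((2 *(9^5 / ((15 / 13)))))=35 / 113724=0.00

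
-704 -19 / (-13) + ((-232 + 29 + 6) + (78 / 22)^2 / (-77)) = -108972771 / 121121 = -899.70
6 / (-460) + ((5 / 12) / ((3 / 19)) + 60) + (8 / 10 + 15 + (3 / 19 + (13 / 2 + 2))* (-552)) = -369759583 / 78660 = -4700.73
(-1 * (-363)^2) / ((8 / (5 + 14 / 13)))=-100093.76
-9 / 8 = -1.12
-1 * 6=-6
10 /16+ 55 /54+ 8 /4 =3.64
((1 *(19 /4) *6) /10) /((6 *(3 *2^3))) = 19 /960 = 0.02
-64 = -64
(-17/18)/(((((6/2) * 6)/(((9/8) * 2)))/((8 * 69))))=-391/6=-65.17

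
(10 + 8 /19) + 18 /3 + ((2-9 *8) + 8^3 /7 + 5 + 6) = 4065 /133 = 30.56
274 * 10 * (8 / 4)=5480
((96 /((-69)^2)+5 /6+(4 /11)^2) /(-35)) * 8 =-504764 /2240315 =-0.23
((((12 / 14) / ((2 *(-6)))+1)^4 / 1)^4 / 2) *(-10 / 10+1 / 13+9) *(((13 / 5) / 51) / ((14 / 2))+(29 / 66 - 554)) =-683.00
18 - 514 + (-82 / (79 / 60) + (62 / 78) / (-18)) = -30963457 / 55458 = -558.32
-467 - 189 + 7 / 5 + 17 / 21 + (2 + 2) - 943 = -167243 / 105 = -1592.79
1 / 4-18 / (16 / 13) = -115 / 8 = -14.38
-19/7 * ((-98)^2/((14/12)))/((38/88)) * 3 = -155232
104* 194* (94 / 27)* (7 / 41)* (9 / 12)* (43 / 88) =17839367 / 4059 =4395.02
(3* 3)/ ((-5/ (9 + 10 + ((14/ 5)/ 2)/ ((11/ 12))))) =-36.95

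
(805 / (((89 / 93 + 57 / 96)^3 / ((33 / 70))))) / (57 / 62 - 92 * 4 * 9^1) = -206719285690368 / 6725975940792875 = -0.03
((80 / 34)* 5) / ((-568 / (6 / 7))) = -150 / 8449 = -0.02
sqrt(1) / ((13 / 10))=10 / 13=0.77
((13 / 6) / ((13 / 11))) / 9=11 / 54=0.20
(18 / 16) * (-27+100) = 657 / 8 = 82.12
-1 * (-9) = 9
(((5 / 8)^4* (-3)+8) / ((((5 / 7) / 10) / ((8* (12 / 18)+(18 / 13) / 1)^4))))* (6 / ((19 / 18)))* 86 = 2738493803895353 / 26047632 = 105134079.13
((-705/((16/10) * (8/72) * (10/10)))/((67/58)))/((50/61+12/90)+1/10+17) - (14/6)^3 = -24247664219/119527866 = -202.86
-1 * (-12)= 12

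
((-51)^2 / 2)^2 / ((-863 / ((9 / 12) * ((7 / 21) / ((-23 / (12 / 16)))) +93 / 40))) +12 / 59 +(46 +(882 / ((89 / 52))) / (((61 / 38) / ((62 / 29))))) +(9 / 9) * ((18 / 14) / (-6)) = -1572820600838954939 / 413006133413440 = -3808.23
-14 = -14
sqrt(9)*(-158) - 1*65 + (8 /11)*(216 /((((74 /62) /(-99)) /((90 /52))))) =-11106779 /481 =-23091.02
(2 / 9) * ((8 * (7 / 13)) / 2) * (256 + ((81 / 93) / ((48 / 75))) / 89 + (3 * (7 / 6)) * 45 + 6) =129633581 / 645606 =200.79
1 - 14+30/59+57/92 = -64441/5428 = -11.87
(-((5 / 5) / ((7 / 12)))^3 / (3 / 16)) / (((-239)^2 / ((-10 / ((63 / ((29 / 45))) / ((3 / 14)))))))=29696 / 2880097941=0.00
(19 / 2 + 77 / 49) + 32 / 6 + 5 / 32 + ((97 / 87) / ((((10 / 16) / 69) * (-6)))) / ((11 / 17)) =-16231837 / 1071840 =-15.14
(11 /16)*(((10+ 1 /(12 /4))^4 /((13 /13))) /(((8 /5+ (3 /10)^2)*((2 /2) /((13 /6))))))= 253968275 /25272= 10049.39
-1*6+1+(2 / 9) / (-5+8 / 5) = -775 / 153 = -5.07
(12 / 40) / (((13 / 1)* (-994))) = -3 / 129220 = -0.00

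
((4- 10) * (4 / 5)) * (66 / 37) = -1584 / 185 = -8.56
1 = 1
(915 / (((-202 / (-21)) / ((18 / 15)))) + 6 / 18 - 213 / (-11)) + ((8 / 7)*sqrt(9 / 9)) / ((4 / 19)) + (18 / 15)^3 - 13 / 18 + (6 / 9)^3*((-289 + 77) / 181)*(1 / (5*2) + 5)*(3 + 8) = 120.81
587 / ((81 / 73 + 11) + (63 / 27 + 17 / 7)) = 899871 / 25864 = 34.79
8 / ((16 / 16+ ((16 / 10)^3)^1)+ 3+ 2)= 500 / 631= 0.79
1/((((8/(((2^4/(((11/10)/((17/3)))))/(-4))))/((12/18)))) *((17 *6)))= -5/297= -0.02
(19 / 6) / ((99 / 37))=703 / 594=1.18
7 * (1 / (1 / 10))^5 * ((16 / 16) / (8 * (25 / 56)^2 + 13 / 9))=2469600000 / 10721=230351.65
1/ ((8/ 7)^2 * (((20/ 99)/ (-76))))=-92169/ 320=-288.03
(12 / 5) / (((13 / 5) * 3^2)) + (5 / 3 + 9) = 140 / 13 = 10.77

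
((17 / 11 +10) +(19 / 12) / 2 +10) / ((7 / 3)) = 5897 / 616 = 9.57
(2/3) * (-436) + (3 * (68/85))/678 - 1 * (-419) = 217531/1695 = 128.34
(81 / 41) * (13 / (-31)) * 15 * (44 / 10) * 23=-1598454 / 1271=-1257.63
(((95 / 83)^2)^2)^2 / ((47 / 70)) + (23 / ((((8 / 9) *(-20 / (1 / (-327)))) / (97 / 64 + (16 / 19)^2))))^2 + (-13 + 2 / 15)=-437207607127316046591026176195213579 / 51559792945123466301230293293465600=-8.48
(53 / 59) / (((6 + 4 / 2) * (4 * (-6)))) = -53 / 11328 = -0.00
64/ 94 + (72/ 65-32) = -92296/ 3055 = -30.21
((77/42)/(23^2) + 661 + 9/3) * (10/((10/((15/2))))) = 10537735/2116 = 4980.03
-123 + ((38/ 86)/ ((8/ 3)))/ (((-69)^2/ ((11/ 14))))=-940087807/ 7642992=-123.00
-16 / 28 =-4 / 7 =-0.57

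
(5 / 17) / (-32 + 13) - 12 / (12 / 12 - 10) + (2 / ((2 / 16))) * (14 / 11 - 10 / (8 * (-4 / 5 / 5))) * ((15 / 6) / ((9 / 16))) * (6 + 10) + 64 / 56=771455921 / 74613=10339.43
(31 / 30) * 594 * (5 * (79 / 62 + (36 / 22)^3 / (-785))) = 739623429 / 189970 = 3893.37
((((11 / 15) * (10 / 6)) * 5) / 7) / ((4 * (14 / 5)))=275 / 3528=0.08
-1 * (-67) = 67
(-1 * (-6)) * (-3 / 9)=-2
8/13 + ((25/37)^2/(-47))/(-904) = 465336701/756158936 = 0.62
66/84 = 11/14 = 0.79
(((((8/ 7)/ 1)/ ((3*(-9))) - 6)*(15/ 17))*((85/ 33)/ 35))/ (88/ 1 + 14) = -2855/ 742203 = -0.00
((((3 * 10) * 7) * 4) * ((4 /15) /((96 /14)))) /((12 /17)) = 833 /18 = 46.28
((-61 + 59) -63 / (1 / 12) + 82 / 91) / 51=-68896 / 4641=-14.85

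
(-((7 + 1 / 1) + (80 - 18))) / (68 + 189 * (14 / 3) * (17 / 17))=-7 / 95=-0.07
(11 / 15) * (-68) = -748 / 15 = -49.87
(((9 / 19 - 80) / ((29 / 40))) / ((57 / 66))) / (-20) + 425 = 4515809 / 10469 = 431.35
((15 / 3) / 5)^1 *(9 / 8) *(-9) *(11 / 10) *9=-8019 / 80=-100.24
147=147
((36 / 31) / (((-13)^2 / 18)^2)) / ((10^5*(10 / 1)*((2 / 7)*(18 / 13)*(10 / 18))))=5103 / 85133750000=0.00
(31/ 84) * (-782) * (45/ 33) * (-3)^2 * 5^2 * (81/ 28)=-1104526125/ 4312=-256151.70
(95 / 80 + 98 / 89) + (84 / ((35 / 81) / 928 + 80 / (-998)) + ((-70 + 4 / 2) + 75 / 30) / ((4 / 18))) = -5731576532087 / 4256699120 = -1346.48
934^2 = 872356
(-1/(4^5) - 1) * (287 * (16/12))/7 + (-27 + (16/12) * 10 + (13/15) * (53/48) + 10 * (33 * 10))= 37239209/11520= 3232.57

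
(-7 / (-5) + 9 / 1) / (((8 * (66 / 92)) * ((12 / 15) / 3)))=299 / 44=6.80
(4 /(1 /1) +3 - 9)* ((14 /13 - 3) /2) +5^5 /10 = 8175 /26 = 314.42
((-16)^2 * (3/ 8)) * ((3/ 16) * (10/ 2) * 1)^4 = 151875/ 2048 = 74.16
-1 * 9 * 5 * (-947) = 42615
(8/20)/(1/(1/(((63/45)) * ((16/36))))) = 9/14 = 0.64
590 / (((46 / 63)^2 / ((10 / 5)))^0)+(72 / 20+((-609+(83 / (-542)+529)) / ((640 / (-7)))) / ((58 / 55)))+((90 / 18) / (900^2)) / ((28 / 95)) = 33904865321233 / 57037478400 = 594.43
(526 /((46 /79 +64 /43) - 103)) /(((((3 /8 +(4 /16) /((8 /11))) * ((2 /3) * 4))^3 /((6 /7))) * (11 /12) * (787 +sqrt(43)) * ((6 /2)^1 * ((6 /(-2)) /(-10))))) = -3599946019840 /3683942192223447 +4574264320 * sqrt(43) /3683942192223447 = -0.00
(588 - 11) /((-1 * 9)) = -577 /9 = -64.11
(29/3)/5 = 29/15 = 1.93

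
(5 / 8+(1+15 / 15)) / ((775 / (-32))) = -84 / 775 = -0.11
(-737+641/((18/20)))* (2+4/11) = -58.57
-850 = -850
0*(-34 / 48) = 0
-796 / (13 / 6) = -4776 / 13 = -367.38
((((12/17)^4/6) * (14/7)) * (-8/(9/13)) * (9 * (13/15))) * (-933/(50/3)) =417.57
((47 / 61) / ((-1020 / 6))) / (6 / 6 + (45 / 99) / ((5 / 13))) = -517 / 248880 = -0.00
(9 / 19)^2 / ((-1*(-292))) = 81 / 105412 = 0.00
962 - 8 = 954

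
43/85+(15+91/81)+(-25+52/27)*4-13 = -610472/6885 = -88.67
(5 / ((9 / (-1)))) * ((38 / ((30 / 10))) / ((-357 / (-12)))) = -760 / 3213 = -0.24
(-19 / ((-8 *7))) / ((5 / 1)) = 19 / 280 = 0.07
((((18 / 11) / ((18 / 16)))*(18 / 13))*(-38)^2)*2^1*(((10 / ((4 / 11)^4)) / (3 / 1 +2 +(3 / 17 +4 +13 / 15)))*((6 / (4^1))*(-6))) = -99245416050 / 33293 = -2980969.45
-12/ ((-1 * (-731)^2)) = 12/ 534361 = 0.00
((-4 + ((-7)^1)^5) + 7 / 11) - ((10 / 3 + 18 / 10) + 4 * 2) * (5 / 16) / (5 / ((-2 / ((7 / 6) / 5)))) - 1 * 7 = -5177581 / 308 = -16810.33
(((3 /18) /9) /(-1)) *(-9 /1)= 1 /6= 0.17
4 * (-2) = -8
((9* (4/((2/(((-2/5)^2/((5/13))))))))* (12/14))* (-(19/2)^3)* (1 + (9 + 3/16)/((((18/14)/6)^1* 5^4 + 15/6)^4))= -32040656043500569023/5822527204375000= -5502.88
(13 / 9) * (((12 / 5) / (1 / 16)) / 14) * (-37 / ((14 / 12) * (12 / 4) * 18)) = -15392 / 6615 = -2.33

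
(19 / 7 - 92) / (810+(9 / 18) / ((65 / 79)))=-81250 / 737653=-0.11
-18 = -18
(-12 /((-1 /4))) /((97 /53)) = 2544 /97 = 26.23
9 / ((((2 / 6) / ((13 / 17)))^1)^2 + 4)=13689 / 6373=2.15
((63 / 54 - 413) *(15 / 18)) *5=-1715.97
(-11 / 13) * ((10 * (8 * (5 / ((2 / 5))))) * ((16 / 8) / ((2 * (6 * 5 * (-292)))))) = 0.10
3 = 3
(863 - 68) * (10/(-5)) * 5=-7950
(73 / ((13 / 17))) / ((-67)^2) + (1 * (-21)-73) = -5484317 / 58357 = -93.98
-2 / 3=-0.67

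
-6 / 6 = -1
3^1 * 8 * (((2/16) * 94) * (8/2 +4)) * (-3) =-6768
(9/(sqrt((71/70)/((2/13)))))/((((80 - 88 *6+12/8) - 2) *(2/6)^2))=-108 *sqrt(32305)/275977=-0.07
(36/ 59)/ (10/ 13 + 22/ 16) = 3744/ 13157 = 0.28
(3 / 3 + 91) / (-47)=-92 / 47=-1.96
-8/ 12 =-2/ 3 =-0.67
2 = 2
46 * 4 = 184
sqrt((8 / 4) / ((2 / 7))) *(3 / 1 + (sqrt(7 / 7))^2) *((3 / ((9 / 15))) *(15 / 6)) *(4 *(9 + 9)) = 3600 *sqrt(7) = 9524.70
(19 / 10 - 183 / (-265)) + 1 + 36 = 20983 / 530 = 39.59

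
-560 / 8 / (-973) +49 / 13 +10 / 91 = 49977 / 12649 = 3.95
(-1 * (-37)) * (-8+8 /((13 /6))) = -159.38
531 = 531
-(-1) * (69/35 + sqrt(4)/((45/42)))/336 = 403/35280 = 0.01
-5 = -5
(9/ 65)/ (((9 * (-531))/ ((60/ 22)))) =-2/ 25311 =-0.00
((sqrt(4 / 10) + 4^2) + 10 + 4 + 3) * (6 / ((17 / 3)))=18 * sqrt(10) / 85 + 594 / 17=35.61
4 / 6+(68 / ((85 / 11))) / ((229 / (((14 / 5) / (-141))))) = 179178 / 269075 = 0.67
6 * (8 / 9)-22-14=-92 / 3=-30.67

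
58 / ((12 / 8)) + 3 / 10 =1169 / 30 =38.97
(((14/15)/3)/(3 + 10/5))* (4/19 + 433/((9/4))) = 461216/38475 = 11.99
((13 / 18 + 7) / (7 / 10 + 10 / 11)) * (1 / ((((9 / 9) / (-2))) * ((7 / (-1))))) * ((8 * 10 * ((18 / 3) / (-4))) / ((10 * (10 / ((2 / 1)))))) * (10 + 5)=-61160 / 1239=-49.36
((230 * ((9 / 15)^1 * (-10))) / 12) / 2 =-115 / 2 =-57.50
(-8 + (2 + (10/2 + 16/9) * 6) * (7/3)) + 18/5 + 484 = 26062/45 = 579.16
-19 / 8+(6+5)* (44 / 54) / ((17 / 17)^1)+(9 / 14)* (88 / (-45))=5.33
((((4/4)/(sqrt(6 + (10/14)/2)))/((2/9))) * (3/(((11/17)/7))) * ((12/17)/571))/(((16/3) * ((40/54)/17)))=780759 * sqrt(1246)/89441440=0.31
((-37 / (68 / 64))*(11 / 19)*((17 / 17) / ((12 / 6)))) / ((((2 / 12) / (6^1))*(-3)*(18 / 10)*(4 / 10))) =162800 / 969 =168.01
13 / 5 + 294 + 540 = 4183 / 5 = 836.60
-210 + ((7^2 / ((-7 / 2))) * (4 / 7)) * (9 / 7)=-1542 / 7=-220.29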